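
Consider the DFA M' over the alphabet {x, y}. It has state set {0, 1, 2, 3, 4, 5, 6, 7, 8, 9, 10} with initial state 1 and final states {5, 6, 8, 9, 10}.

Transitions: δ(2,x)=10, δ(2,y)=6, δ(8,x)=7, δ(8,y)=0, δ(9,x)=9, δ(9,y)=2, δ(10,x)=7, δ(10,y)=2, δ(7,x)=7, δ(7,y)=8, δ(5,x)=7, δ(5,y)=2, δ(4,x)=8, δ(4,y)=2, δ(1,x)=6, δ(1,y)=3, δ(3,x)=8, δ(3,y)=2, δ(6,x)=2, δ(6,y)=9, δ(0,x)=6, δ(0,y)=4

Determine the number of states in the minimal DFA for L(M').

8

First remove the unreachable states {5}; 10 states remain.
Initial partition by acceptance: {6,8,9,10} | {0,1,2,3,4,7}.
On input x, block {6,8,9,10} splits into {6,8,10} and {9}.
On input y, block {6,8,10} splits into {8,10} and {6}.
Split {0,1,2,3,4,7} by δ(·,x) → {2,3,4} and {0,1} and {7}.
On input y, block {8,10} splits into {8} and {10}.
On input x, block {2,3,4} splits into {3,4} and {2}.
No further refinement is possible. Final partition (8 blocks): {8} | {3,4} | {9} | {6} | {0,1} | {7} | {10} | {2}.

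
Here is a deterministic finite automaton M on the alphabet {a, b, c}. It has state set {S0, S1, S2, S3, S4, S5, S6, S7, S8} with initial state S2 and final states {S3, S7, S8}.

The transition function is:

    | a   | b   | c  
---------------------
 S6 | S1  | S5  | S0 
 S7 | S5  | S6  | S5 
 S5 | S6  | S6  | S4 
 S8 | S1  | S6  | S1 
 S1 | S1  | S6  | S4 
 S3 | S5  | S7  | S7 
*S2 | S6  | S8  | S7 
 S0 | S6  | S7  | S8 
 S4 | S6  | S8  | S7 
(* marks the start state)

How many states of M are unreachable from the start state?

1

No path from S2 leads to S3; the other 8 states are all reachable.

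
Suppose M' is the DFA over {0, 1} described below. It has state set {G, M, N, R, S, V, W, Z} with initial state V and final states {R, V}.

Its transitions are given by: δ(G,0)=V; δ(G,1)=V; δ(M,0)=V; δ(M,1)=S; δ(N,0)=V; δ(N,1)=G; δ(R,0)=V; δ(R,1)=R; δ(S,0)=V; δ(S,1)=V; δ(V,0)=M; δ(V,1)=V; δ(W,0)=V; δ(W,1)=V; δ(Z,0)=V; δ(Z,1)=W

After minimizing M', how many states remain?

States {G,N,R,W,Z} cannot be reached from the start state, so discard them.
P0 = {V} | {M,S}.
Split {M,S} by δ(·,1) → {M} and {S}.
The partition is now stable with 3 blocks: {V} | {M} | {S}.

3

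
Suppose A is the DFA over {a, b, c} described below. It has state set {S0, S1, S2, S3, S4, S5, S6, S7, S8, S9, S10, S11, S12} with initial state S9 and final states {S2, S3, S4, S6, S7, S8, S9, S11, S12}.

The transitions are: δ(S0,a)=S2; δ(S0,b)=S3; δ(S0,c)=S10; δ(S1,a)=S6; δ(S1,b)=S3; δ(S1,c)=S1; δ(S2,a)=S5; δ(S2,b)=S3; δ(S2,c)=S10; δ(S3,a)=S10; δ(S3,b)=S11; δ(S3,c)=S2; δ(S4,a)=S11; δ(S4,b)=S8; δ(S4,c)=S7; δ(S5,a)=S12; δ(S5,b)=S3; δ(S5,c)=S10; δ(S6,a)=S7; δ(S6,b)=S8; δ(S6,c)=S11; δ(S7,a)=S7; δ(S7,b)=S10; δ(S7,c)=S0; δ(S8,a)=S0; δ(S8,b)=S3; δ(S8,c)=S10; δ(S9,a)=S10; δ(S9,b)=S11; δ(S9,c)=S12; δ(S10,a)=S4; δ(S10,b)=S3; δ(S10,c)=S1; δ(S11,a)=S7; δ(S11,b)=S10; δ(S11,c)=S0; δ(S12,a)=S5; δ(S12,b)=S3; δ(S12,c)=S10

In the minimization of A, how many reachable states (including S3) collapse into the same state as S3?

2

All states are reachable from the start state.
Start with accepting vs non-accepting: {S2,S3,S4,S6,S7,S8,S9,S11,S12} | {S0,S1,S5,S10}.
Split {S2,S3,S4,S6,S7,S8,S9,S11,S12} by δ(·,a) → {S2,S3,S8,S9,S12} and {S4,S6,S7,S11}.
Refine {S2,S3,S8,S9,S12} on symbol b: members go to different blocks, giving {S2,S8,S12} and {S3,S9}.
On input a, block {S0,S1,S5,S10} splits into {S0,S5} and {S1,S10}.
Refine {S4,S6,S7,S11} on symbol b: members go to different blocks, giving {S4,S6} and {S7,S11}.
Stable partition: {S2,S8,S12} | {S0,S5} | {S4,S6} | {S3,S9} | {S1,S10} | {S7,S11} — 6 equivalence classes.
The equivalence class containing S3 is {S3,S9}, of size 2.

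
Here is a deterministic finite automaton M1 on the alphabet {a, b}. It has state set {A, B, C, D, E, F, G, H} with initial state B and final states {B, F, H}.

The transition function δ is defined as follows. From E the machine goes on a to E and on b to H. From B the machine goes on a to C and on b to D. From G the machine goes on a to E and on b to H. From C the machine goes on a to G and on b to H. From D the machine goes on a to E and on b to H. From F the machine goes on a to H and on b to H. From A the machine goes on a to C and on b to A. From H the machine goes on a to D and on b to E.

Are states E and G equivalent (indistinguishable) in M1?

Yes

Reachable states from the start: {B,C,D,E,G,H}. Unreachable: {A,F} — drop them.
Start with accepting vs non-accepting: {B,H} | {C,D,E,G}.
No further refinement is possible. Final partition (2 blocks): {B,H} | {C,D,E,G}.
E and G lie in the same block of the stable partition, so they are equivalent — no string distinguishes them.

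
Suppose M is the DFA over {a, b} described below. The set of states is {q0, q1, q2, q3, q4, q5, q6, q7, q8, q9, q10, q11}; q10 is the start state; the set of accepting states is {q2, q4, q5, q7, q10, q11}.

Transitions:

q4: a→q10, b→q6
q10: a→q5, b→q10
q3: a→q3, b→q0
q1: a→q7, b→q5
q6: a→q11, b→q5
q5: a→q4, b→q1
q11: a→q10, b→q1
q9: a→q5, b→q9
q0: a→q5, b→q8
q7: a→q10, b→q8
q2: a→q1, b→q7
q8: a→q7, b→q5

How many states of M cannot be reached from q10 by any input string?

BFS from q10 reaches {q1, q4, q5, q6, q7, q8, q10, q11}; the 4 state(s) q0, q2, q3, q9 are never visited.

4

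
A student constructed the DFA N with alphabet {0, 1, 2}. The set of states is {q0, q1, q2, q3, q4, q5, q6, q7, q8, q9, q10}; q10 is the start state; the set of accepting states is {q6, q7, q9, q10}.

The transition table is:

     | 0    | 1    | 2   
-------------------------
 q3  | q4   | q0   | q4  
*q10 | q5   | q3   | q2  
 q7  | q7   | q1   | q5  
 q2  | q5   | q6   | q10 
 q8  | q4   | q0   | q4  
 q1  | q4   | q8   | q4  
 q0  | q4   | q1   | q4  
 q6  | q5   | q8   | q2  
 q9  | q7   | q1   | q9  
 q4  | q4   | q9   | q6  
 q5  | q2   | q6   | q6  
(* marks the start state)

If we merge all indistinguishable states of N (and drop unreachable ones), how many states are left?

Initial partition by acceptance: {q6,q7,q9,q10} | {q0,q1,q2,q3,q4,q5,q8}.
On input 0, block {q6,q7,q9,q10} splits into {q6,q10} and {q7,q9}.
On input 1, block {q0,q1,q2,q3,q4,q5,q8} splits into {q0,q1,q3,q8} and {q2,q5} and {q4}.
Split {q7,q9} by δ(·,2) → {q7} and {q9}.
The partition is now stable with 6 blocks: {q6,q10} | {q0,q1,q3,q8} | {q7} | {q2,q5} | {q4} | {q9}.

6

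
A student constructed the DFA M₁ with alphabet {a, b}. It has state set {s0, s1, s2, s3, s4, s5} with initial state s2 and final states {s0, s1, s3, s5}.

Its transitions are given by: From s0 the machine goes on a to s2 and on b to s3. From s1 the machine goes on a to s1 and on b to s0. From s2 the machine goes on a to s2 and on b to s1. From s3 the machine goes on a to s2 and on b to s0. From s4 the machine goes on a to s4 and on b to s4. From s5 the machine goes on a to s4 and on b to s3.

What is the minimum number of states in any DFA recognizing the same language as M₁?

First remove the unreachable states {s4,s5}; 4 states remain.
P0 = {s0,s1,s3} | {s2}.
Refine {s0,s1,s3} on symbol a: members go to different blocks, giving {s0,s3} and {s1}.
No further refinement is possible. Final partition (3 blocks): {s0,s3} | {s2} | {s1}.

3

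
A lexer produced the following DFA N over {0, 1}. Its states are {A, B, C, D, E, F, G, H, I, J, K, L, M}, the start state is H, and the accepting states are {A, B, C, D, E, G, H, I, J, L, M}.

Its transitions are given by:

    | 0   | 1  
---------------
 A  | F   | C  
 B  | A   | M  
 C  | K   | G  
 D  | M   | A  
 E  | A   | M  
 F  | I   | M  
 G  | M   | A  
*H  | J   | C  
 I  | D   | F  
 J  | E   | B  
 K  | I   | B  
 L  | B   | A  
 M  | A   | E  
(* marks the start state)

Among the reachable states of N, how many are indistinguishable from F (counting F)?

First remove the unreachable states {L}; 12 states remain.
Start with accepting vs non-accepting: {A,B,C,D,E,G,H,I,J,M} | {F,K}.
On input 0, block {A,B,C,D,E,G,H,I,J,M} splits into {B,D,E,G,H,I,J,M} and {A,C}.
On input 0, block {B,D,E,G,H,I,J,M} splits into {D,G,H,I,J} and {B,E,M}.
Refine {D,G,H,I,J} on symbol 0: members go to different blocks, giving {D,G,J} and {H,I}.
On input 1, block {D,G,J} splits into {D,G} and {J}.
Refine {A,C} on symbol 1: members go to different blocks, giving {A} and {C}.
Split {H,I} by δ(·,0) → {H} and {I}.
Stable partition: {D,G} | {F,K} | {A} | {B,E,M} | {H} | {J} | {C} | {I} — 8 equivalence classes.
The equivalence class containing F is {F,K}, of size 2.

2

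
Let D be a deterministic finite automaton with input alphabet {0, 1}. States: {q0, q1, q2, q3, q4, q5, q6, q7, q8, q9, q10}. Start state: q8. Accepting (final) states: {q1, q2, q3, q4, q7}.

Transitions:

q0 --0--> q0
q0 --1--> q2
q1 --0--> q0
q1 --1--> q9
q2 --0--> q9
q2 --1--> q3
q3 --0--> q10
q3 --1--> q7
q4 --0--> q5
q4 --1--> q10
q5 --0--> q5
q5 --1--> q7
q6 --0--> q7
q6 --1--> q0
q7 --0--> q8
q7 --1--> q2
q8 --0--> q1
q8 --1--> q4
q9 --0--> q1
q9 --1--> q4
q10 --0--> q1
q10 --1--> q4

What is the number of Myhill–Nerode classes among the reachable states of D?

4

First remove the unreachable states {q6}; 10 states remain.
Initial partition by acceptance: {q1,q2,q3,q4,q7} | {q0,q5,q8,q9,q10}.
On input 1, block {q1,q2,q3,q4,q7} splits into {q2,q3,q7} and {q1,q4}.
Split {q0,q5,q8,q9,q10} by δ(·,0) → {q8,q9,q10} and {q0,q5}.
The partition is now stable with 4 blocks: {q2,q3,q7} | {q8,q9,q10} | {q1,q4} | {q0,q5}.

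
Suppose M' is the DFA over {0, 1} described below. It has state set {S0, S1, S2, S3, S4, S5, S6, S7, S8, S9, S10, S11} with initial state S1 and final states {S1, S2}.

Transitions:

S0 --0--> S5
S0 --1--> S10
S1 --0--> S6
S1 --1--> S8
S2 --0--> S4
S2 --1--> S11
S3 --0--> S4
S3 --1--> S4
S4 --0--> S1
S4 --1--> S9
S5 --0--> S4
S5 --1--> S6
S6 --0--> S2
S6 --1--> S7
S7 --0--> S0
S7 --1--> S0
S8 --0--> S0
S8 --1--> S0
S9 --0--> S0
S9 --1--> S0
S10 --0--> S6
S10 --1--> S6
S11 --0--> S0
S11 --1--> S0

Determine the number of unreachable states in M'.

1

BFS from S1 reaches {S0, S1, S2, S4, S5, S6, S7, S8, S9, S10, S11}; the 1 state(s) S3 are never visited.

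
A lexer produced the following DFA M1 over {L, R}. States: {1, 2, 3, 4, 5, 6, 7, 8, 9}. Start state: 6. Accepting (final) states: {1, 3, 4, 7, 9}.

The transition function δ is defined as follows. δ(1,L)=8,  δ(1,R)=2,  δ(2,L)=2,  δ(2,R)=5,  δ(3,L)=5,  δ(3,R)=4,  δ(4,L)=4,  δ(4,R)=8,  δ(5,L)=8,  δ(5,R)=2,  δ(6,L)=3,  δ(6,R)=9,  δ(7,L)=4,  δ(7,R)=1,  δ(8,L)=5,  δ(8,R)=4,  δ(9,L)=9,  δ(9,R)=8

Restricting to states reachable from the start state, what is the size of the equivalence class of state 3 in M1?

First remove the unreachable states {1,7}; 7 states remain.
P0 = {3,4,9} | {2,5,6,8}.
Split {3,4,9} by δ(·,L) → {4,9} and {3}.
On input L, block {2,5,6,8} splits into {2,5,8} and {6}.
On input R, block {2,5,8} splits into {2,5} and {8}.
Refine {2,5} on symbol L: members go to different blocks, giving {2} and {5}.
Stable partition: {4,9} | {2} | {3} | {6} | {8} | {5} — 6 equivalence classes.
State 3 belongs to the block {3}, which has 1 states.

1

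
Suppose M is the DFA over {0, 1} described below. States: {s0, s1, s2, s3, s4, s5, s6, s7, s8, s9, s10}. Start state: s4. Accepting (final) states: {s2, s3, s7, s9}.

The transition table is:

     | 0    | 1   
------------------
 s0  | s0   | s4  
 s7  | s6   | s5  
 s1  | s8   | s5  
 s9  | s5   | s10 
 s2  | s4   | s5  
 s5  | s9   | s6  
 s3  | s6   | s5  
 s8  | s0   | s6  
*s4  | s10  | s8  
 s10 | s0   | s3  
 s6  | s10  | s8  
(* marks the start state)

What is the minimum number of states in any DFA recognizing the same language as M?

6

States {s1,s2,s7} cannot be reached from the start state, so discard them.
Start with accepting vs non-accepting: {s3,s9} | {s0,s4,s5,s6,s8,s10}.
Split {s0,s4,s5,s6,s8,s10} by δ(·,0) → {s0,s4,s6,s8,s10} and {s5}.
On input 0, block {s3,s9} splits into {s3} and {s9}.
Refine {s0,s4,s6,s8,s10} on symbol 1: members go to different blocks, giving {s0,s4,s6,s8} and {s10}.
On input 0, block {s0,s4,s6,s8} splits into {s0,s8} and {s4,s6}.
No further refinement is possible. Final partition (6 blocks): {s3} | {s0,s8} | {s5} | {s9} | {s10} | {s4,s6}.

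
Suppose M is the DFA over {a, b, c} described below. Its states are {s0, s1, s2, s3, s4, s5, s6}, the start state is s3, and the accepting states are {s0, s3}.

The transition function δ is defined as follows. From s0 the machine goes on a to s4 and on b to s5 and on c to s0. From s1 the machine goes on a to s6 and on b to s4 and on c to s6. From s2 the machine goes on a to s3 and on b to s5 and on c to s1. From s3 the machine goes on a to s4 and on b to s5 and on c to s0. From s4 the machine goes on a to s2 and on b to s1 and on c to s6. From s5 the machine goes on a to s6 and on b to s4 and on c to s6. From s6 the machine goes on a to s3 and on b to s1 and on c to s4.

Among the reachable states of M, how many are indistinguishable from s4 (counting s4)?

3

P0 = {s0,s3} | {s1,s2,s4,s5,s6}.
Split {s1,s2,s4,s5,s6} by δ(·,a) → {s1,s4,s5} and {s2,s6}.
No further refinement is possible. Final partition (3 blocks): {s0,s3} | {s1,s4,s5} | {s2,s6}.
The equivalence class containing s4 is {s1,s4,s5}, of size 3.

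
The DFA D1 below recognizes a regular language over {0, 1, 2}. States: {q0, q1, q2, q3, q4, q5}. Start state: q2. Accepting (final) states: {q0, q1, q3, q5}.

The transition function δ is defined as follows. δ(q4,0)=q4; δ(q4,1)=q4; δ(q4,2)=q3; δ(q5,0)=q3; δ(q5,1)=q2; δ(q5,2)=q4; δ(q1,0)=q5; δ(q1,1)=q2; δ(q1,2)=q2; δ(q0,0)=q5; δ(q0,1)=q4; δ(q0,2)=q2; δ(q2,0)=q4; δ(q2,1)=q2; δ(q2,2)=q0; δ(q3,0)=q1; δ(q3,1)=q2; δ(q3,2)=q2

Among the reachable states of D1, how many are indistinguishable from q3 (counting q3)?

4

Initial partition by acceptance: {q0,q1,q3,q5} | {q2,q4}.
Stable partition: {q0,q1,q3,q5} | {q2,q4} — 2 equivalence classes.
The equivalence class containing q3 is {q0,q1,q3,q5}, of size 4.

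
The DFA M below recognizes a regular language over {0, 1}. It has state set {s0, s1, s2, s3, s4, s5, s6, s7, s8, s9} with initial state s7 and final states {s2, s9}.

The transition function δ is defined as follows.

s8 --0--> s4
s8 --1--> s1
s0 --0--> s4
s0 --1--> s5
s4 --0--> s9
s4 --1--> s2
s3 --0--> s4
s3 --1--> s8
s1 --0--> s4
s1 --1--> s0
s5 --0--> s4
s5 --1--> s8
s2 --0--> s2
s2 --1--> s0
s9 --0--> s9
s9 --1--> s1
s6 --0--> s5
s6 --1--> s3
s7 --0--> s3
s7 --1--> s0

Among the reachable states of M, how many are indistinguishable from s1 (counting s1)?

States {s6} cannot be reached from the start state, so discard them.
P0 = {s2,s9} | {s0,s1,s3,s4,s5,s7,s8}.
Refine {s0,s1,s3,s4,s5,s7,s8} on symbol 0: members go to different blocks, giving {s0,s1,s3,s5,s7,s8} and {s4}.
On input 0, block {s0,s1,s3,s5,s7,s8} splits into {s0,s1,s3,s5,s8} and {s7}.
The partition is now stable with 4 blocks: {s2,s9} | {s0,s1,s3,s5,s8} | {s4} | {s7}.
State s1 belongs to the block {s0,s1,s3,s5,s8}, which has 5 states.

5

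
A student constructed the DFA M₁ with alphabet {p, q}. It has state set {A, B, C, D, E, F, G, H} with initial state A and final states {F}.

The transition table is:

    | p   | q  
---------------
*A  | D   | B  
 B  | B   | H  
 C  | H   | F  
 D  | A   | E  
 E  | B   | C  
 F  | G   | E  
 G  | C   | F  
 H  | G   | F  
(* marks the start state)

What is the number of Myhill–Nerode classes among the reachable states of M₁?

4

Start with accepting vs non-accepting: {F} | {A,B,C,D,E,G,H}.
Refine {A,B,C,D,E,G,H} on symbol q: members go to different blocks, giving {A,B,D,E} and {C,G,H}.
Split {A,B,D,E} by δ(·,q) → {A,D} and {B,E}.
No further refinement is possible. Final partition (4 blocks): {F} | {A,D} | {C,G,H} | {B,E}.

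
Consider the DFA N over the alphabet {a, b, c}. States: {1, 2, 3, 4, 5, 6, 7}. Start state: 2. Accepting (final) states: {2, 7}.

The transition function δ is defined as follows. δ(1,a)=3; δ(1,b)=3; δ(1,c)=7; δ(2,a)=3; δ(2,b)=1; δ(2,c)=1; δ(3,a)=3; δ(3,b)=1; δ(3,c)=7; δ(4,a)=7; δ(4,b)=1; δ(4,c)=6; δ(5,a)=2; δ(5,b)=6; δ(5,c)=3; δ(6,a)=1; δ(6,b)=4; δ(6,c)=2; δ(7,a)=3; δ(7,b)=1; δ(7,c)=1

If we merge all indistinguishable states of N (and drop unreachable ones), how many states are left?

First remove the unreachable states {4,5,6}; 4 states remain.
Start with accepting vs non-accepting: {2,7} | {1,3}.
The partition is now stable with 2 blocks: {2,7} | {1,3}.

2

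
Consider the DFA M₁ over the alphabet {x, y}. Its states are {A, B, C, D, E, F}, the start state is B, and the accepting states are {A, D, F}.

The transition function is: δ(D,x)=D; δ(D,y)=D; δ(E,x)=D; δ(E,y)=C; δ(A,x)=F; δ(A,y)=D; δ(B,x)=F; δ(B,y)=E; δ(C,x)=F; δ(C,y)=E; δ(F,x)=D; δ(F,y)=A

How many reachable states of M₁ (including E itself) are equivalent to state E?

Start with accepting vs non-accepting: {A,D,F} | {B,C,E}.
No further refinement is possible. Final partition (2 blocks): {A,D,F} | {B,C,E}.
The equivalence class containing E is {B,C,E}, of size 3.

3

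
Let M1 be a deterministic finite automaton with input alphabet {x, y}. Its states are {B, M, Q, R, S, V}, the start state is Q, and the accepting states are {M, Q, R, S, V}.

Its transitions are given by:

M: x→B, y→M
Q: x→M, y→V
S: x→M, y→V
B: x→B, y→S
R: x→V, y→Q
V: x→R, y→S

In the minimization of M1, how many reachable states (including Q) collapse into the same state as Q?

2

All states are reachable from the start state.
P0 = {M,Q,R,S,V} | {B}.
On input x, block {M,Q,R,S,V} splits into {Q,R,S,V} and {M}.
On input x, block {Q,R,S,V} splits into {R,V} and {Q,S}.
No further refinement is possible. Final partition (4 blocks): {R,V} | {B} | {M} | {Q,S}.
The equivalence class containing Q is {Q,S}, of size 2.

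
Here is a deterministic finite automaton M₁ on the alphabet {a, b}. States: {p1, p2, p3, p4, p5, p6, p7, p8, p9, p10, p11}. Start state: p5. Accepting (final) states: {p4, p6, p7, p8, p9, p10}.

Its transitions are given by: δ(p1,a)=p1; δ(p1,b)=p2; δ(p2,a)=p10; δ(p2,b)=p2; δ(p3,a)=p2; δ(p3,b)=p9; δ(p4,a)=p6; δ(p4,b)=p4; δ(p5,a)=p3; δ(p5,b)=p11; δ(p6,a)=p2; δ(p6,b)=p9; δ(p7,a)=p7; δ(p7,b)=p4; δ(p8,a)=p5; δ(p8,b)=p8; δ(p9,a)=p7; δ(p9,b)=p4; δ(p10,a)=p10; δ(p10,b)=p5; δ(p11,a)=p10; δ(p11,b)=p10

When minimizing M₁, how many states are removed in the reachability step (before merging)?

Starting at p5 and following transitions, the reachable set is {p2, p3, p4, p5, p6, p7, p9, p10, p11}. That leaves p1, p8 unreachable — 2 in total.

2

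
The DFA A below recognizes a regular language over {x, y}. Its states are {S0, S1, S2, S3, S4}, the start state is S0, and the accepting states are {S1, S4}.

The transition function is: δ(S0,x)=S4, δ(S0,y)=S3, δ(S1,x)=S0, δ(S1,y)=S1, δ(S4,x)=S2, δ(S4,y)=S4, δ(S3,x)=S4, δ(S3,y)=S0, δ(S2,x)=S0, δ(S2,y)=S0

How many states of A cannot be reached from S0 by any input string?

1

Starting at S0 and following transitions, the reachable set is {S0, S2, S3, S4}. That leaves S1 unreachable — 1 in total.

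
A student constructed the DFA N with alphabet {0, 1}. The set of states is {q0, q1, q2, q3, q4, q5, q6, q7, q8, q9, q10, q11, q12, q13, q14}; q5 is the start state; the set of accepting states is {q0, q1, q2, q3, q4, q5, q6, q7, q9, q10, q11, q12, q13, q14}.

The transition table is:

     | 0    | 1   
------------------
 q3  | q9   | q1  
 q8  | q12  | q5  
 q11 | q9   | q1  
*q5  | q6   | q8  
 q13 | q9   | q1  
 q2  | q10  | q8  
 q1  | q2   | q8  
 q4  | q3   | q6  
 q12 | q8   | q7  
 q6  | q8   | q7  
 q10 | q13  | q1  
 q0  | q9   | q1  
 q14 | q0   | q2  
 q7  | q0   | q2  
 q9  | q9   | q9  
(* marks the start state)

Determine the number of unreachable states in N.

No path from q5 leads to q3, q4, q11, q14; the other 11 states are all reachable.

4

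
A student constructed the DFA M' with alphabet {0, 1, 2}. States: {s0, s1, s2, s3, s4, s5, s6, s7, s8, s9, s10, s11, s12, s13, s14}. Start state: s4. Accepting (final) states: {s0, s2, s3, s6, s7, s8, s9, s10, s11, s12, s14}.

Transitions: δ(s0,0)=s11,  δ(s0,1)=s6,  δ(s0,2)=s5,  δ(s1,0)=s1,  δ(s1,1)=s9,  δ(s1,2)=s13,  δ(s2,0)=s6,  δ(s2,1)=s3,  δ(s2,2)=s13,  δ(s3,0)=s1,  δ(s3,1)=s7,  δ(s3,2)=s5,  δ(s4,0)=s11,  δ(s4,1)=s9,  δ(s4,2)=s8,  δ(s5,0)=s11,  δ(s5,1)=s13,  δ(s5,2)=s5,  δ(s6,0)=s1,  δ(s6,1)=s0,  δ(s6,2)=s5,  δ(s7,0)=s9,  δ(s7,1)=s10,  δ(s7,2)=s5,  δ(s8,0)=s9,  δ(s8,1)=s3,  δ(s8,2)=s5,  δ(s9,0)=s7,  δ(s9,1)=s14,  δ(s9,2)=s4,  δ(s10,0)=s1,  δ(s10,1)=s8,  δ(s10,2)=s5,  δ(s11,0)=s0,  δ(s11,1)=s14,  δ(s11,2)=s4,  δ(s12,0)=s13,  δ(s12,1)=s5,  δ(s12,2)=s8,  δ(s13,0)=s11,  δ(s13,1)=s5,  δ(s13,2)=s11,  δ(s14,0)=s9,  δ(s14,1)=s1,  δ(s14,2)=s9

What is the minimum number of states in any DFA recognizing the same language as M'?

Reachable states from the start: {s0,s1,s3,s4,s5,s6,s7,s8,s9,s10,s11,s13,s14}. Unreachable: {s2,s12} — drop them.
P0 = {s0,s3,s6,s7,s8,s9,s10,s11,s14} | {s1,s4,s5,s13}.
On input 0, block {s0,s3,s6,s7,s8,s9,s10,s11,s14} splits into {s0,s7,s8,s9,s11,s14} and {s3,s6,s10}.
On input 1, block {s0,s7,s8,s9,s11,s14} splits into {s0,s7,s8} and {s9,s11} and {s14}.
Refine {s1,s4,s5,s13} on symbol 0: members go to different blocks, giving {s4,s5,s13} and {s1}.
On input 1, block {s4,s5,s13} splits into {s5,s13} and {s4}.
Refine {s5,s13} on symbol 2: members go to different blocks, giving {s5} and {s13}.
The partition is now stable with 8 blocks: {s0,s7,s8} | {s5} | {s3,s6,s10} | {s9,s11} | {s14} | {s1} | {s4} | {s13}.

8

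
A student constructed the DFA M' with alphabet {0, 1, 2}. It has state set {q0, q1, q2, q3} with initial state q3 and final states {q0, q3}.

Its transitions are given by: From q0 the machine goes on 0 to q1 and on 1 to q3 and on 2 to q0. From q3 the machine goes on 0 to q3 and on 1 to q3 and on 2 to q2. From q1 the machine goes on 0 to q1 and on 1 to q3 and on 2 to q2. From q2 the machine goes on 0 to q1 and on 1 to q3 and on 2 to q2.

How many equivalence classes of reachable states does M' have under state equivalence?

States {q0} cannot be reached from the start state, so discard them.
Start with accepting vs non-accepting: {q3} | {q1,q2}.
The partition is now stable with 2 blocks: {q3} | {q1,q2}.

2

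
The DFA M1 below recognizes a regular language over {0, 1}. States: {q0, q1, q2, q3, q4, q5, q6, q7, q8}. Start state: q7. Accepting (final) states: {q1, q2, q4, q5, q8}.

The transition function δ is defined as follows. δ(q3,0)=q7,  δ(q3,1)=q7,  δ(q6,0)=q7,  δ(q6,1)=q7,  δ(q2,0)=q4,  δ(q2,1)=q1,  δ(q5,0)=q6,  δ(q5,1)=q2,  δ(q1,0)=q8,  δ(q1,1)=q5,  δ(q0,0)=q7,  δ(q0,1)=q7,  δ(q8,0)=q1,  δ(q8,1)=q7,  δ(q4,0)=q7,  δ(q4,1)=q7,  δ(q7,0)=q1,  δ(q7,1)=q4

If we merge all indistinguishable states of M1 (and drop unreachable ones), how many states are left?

First remove the unreachable states {q0,q3}; 7 states remain.
P0 = {q1,q2,q4,q5,q8} | {q6,q7}.
On input 0, block {q1,q2,q4,q5,q8} splits into {q1,q2,q8} and {q4,q5}.
On input 0, block {q1,q2,q8} splits into {q1,q8} and {q2}.
On input 1, block {q1,q8} splits into {q1} and {q8}.
On input 0, block {q6,q7} splits into {q6} and {q7}.
Refine {q4,q5} on symbol 0: members go to different blocks, giving {q4} and {q5}.
The partition is now stable with 7 blocks: {q1} | {q6} | {q4} | {q2} | {q8} | {q7} | {q5}.

7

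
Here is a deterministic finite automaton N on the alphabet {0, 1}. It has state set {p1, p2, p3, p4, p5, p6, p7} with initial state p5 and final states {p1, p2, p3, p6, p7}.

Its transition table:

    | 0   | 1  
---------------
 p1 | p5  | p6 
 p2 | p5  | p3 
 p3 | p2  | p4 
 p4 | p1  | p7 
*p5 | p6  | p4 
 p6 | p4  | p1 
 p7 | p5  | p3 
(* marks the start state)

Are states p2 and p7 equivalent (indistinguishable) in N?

All states are reachable from the start state.
Start with accepting vs non-accepting: {p1,p2,p3,p6,p7} | {p4,p5}.
Refine {p1,p2,p3,p6,p7} on symbol 0: members go to different blocks, giving {p1,p2,p6,p7} and {p3}.
Refine {p1,p2,p6,p7} on symbol 1: members go to different blocks, giving {p1,p6} and {p2,p7}.
Refine {p4,p5} on symbol 1: members go to different blocks, giving {p4} and {p5}.
Refine {p1,p6} on symbol 0: members go to different blocks, giving {p1} and {p6}.
Stable partition: {p1} | {p4} | {p3} | {p2,p7} | {p5} | {p6} — 6 equivalence classes.
p2 and p7 lie in the same block of the stable partition, so they are equivalent — no string distinguishes them.

Yes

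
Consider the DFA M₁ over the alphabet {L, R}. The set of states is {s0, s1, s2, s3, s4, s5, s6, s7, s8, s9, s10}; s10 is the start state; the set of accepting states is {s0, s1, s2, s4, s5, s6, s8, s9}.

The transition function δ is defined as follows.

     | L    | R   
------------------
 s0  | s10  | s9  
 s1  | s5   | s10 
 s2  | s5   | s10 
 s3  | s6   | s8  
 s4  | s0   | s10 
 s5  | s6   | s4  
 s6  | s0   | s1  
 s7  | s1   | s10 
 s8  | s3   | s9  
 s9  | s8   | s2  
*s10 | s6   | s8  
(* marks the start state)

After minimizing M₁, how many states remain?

6

States {s7} cannot be reached from the start state, so discard them.
Start with accepting vs non-accepting: {s0,s1,s2,s4,s5,s6,s8,s9} | {s3,s10}.
On input L, block {s0,s1,s2,s4,s5,s6,s8,s9} splits into {s1,s2,s4,s5,s6,s9} and {s0,s8}.
Split {s1,s2,s4,s5,s6,s9} by δ(·,L) → {s1,s2,s5} and {s4,s6,s9}.
On input L, block {s1,s2,s5} splits into {s1,s2} and {s5}.
Split {s4,s6,s9} by δ(·,R) → {s6,s9} and {s4}.
No further refinement is possible. Final partition (6 blocks): {s1,s2} | {s3,s10} | {s0,s8} | {s6,s9} | {s5} | {s4}.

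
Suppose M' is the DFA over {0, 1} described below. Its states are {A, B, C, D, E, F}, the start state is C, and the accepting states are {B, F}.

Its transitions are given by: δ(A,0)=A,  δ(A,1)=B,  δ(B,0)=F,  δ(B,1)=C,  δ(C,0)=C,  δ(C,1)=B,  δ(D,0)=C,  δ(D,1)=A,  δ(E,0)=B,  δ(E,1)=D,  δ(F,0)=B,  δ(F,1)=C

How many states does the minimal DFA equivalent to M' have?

2

First remove the unreachable states {A,D,E}; 3 states remain.
Start with accepting vs non-accepting: {B,F} | {C}.
The partition is now stable with 2 blocks: {B,F} | {C}.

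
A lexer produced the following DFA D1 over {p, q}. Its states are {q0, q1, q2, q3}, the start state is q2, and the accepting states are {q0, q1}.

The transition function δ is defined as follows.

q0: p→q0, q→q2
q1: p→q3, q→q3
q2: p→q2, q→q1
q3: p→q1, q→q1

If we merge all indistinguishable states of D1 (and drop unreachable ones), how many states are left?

Reachable states from the start: {q1,q2,q3}. Unreachable: {q0} — drop them.
P0 = {q1} | {q2,q3}.
Split {q2,q3} by δ(·,p) → {q2} and {q3}.
The partition is now stable with 3 blocks: {q1} | {q2} | {q3}.

3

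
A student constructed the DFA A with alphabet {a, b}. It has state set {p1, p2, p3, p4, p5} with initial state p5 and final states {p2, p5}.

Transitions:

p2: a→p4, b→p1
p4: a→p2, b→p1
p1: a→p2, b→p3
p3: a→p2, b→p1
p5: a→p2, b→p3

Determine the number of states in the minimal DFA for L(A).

Start with accepting vs non-accepting: {p2,p5} | {p1,p3,p4}.
Split {p2,p5} by δ(·,a) → {p2} and {p5}.
The partition is now stable with 3 blocks: {p2} | {p1,p3,p4} | {p5}.

3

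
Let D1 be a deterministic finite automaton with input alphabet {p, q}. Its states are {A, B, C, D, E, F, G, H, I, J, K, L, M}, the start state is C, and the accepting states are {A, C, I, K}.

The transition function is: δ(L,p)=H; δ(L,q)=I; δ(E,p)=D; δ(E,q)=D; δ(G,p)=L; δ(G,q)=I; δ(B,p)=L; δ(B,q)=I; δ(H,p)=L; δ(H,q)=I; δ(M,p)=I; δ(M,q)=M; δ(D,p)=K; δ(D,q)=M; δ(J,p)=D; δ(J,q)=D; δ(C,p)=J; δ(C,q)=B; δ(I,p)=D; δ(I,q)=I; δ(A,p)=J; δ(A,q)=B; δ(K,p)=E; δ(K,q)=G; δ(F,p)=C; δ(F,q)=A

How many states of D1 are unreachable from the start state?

2

Starting at C and following transitions, the reachable set is {B, C, D, E, G, H, I, J, K, L, M}. That leaves A, F unreachable — 2 in total.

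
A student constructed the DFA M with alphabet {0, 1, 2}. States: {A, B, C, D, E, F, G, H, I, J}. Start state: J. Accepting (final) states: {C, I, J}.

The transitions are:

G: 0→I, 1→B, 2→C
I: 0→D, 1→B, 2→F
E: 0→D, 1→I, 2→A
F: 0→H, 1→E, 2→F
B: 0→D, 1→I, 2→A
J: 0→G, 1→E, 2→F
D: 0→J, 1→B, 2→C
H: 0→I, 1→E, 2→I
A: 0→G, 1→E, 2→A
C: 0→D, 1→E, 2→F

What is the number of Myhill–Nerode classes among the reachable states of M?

All states are reachable from the start state.
Initial partition by acceptance: {C,I,J} | {A,B,D,E,F,G,H}.
Split {A,B,D,E,F,G,H} by δ(·,0) → {A,B,E,F} and {D,G,H}.
Split {A,B,E,F} by δ(·,1) → {A,F} and {B,E}.
Stable partition: {C,I,J} | {A,F} | {D,G,H} | {B,E} — 4 equivalence classes.

4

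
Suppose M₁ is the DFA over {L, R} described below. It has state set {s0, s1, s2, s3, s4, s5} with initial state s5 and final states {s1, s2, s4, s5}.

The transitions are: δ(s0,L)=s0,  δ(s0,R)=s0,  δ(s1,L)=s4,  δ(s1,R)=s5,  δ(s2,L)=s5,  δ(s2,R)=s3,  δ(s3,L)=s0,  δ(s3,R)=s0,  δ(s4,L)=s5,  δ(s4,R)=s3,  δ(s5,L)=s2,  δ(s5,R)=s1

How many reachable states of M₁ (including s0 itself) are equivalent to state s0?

2

All states are reachable from the start state.
Initial partition by acceptance: {s1,s2,s4,s5} | {s0,s3}.
On input R, block {s1,s2,s4,s5} splits into {s1,s5} and {s2,s4}.
No further refinement is possible. Final partition (3 blocks): {s1,s5} | {s0,s3} | {s2,s4}.
State s0 belongs to the block {s0,s3}, which has 2 states.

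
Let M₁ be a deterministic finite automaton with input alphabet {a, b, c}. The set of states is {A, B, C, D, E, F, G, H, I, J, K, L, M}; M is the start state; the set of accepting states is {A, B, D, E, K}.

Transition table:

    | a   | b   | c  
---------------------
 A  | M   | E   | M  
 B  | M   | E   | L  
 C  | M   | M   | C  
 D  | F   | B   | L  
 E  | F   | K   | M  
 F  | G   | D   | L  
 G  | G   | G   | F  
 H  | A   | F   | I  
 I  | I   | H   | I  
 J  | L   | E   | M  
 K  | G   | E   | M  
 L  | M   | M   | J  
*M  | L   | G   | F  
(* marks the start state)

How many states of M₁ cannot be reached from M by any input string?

4

Starting at M and following transitions, the reachable set is {B, D, E, F, G, J, K, L, M}. That leaves A, C, H, I unreachable — 4 in total.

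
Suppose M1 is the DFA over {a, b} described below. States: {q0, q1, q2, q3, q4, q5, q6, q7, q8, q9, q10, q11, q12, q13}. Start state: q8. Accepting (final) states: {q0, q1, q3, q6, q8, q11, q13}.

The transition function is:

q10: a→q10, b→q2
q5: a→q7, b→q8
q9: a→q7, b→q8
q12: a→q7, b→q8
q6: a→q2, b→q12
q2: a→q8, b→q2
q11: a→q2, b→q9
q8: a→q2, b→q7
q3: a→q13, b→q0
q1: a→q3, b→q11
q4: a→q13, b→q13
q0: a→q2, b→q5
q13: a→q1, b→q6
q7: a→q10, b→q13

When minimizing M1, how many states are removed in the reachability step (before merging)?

1

BFS from q8 reaches {q0, q1, q2, q3, q5, q6, q7, q8, q9, q10, q11, q12, q13}; the 1 state(s) q4 are never visited.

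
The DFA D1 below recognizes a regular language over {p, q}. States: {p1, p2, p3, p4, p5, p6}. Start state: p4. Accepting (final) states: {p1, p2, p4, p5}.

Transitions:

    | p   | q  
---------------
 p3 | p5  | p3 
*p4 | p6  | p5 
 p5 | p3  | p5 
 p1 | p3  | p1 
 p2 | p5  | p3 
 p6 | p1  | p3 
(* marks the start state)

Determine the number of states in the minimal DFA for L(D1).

2

Reachable states from the start: {p1,p3,p4,p5,p6}. Unreachable: {p2} — drop them.
Initial partition by acceptance: {p1,p4,p5} | {p3,p6}.
Stable partition: {p1,p4,p5} | {p3,p6} — 2 equivalence classes.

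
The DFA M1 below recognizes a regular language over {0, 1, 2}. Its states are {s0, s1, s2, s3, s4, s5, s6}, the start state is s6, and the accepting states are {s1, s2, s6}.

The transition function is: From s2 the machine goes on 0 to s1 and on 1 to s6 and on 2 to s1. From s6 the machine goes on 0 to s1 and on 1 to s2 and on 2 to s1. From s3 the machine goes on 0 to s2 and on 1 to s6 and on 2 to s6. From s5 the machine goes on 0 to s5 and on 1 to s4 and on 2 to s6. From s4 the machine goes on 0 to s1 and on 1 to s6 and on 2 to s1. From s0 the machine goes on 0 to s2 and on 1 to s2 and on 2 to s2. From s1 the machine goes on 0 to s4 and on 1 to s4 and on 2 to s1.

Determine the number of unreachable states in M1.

BFS from s6 reaches {s1, s2, s4, s6}; the 3 state(s) s0, s3, s5 are never visited.

3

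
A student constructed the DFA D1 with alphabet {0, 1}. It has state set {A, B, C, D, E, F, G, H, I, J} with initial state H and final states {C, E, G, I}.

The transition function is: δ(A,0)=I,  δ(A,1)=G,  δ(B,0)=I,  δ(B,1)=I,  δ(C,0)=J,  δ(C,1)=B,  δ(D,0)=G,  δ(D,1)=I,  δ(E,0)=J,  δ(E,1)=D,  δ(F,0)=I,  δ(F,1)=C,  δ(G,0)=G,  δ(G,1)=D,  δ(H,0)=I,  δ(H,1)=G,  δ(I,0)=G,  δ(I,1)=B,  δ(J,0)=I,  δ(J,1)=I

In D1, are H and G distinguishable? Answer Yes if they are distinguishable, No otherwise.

Reachable states from the start: {B,D,G,H,I}. Unreachable: {A,C,E,F,J} — drop them.
P0 = {G,I} | {B,D,H}.
The partition is now stable with 2 blocks: {G,I} | {B,D,H}.
H and G end up in different blocks, so they are distinguishable. For instance, the string 'ε' is accepted from only G.

Yes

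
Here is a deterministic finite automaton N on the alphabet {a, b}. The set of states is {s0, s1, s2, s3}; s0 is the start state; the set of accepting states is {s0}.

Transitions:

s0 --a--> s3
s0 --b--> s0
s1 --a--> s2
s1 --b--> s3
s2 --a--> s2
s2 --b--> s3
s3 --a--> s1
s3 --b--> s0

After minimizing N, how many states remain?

P0 = {s0} | {s1,s2,s3}.
Split {s1,s2,s3} by δ(·,b) → {s1,s2} and {s3}.
Stable partition: {s0} | {s1,s2} | {s3} — 3 equivalence classes.

3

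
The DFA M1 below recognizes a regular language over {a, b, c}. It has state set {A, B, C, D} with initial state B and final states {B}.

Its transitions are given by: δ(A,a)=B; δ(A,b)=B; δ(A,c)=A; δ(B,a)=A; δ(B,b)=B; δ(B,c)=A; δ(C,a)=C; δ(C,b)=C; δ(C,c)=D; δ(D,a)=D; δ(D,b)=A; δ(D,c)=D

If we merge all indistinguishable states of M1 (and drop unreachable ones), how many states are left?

2

Reachable states from the start: {A,B}. Unreachable: {C,D} — drop them.
P0 = {B} | {A}.
The partition is now stable with 2 blocks: {B} | {A}.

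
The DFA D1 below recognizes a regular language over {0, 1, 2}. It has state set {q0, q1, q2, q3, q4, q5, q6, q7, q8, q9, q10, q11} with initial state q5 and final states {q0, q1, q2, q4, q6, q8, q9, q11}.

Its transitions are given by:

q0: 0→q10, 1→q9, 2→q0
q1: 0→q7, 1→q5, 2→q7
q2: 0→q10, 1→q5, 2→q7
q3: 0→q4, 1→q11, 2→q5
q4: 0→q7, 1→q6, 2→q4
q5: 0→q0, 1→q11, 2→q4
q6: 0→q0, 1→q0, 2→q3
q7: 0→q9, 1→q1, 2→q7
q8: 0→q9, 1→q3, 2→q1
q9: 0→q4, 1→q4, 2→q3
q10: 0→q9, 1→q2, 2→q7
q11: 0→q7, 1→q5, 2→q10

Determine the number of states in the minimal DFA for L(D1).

6

Reachable states from the start: {q0,q1,q2,q3,q4,q5,q6,q7,q9,q10,q11}. Unreachable: {q8} — drop them.
P0 = {q0,q1,q2,q4,q6,q9,q11} | {q3,q5,q7,q10}.
On input 0, block {q0,q1,q2,q4,q6,q9,q11} splits into {q0,q1,q2,q4,q11} and {q6,q9}.
On input 1, block {q0,q1,q2,q4,q11} splits into {q1,q2,q11} and {q0,q4}.
Split {q3,q5,q7,q10} by δ(·,0) → {q3,q5} and {q7,q10}.
On input 2, block {q3,q5} splits into {q3} and {q5}.
Stable partition: {q1,q2,q11} | {q3} | {q6,q9} | {q0,q4} | {q7,q10} | {q5} — 6 equivalence classes.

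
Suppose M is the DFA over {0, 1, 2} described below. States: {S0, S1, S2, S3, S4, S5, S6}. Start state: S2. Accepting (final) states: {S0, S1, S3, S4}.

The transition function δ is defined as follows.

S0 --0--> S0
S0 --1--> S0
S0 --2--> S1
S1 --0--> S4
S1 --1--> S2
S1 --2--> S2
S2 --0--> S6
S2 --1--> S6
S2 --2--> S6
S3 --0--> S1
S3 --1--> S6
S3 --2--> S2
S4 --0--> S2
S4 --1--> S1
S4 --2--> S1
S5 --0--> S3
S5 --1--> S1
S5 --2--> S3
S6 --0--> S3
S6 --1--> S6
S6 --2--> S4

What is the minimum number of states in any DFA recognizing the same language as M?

Reachable states from the start: {S1,S2,S3,S4,S6}. Unreachable: {S0,S5} — drop them.
Start with accepting vs non-accepting: {S1,S3,S4} | {S2,S6}.
Refine {S1,S3,S4} on symbol 0: members go to different blocks, giving {S1,S3} and {S4}.
Refine {S1,S3} on symbol 0: members go to different blocks, giving {S1} and {S3}.
On input 0, block {S2,S6} splits into {S2} and {S6}.
No further refinement is possible. Final partition (5 blocks): {S1} | {S2} | {S4} | {S3} | {S6}.

5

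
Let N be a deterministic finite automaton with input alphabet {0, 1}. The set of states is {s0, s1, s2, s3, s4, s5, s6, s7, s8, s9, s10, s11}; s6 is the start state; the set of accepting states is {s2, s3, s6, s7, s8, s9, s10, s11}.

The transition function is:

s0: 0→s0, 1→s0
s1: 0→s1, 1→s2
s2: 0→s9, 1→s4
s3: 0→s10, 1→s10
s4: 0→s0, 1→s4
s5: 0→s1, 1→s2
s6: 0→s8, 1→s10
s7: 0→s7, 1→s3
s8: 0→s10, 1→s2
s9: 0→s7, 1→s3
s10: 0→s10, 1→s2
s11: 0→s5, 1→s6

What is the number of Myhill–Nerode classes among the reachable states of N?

5

First remove the unreachable states {s1,s5,s11}; 9 states remain.
Initial partition by acceptance: {s2,s3,s6,s7,s8,s9,s10} | {s0,s4}.
On input 1, block {s2,s3,s6,s7,s8,s9,s10} splits into {s3,s6,s7,s8,s9,s10} and {s2}.
On input 1, block {s3,s6,s7,s8,s9,s10} splits into {s3,s6,s7,s9} and {s8,s10}.
Refine {s3,s6,s7,s9} on symbol 0: members go to different blocks, giving {s3,s6} and {s7,s9}.
No further refinement is possible. Final partition (5 blocks): {s3,s6} | {s0,s4} | {s2} | {s8,s10} | {s7,s9}.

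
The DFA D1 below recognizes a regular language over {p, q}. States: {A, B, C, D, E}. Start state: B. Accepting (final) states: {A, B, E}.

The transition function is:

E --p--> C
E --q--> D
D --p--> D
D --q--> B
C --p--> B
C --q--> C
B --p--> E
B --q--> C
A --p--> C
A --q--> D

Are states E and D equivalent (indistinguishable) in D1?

First remove the unreachable states {A}; 4 states remain.
P0 = {B,E} | {C,D}.
On input p, block {B,E} splits into {B} and {E}.
Split {C,D} by δ(·,p) → {C} and {D}.
No further refinement is possible. Final partition (4 blocks): {B} | {C} | {E} | {D}.
E and D end up in different blocks, so they are distinguishable. For instance, the string 'ε' is accepted from only E.

No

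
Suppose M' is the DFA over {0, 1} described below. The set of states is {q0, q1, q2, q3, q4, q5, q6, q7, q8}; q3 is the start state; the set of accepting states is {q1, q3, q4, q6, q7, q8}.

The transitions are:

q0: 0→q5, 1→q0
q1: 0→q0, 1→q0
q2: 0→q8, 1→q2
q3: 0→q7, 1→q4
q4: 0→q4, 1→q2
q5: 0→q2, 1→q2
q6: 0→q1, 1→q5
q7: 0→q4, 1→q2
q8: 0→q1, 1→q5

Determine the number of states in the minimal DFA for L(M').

First remove the unreachable states {q6}; 8 states remain.
Initial partition by acceptance: {q1,q3,q4,q7,q8} | {q0,q2,q5}.
On input 0, block {q1,q3,q4,q7,q8} splits into {q3,q4,q7,q8} and {q1}.
On input 0, block {q3,q4,q7,q8} splits into {q3,q4,q7} and {q8}.
On input 1, block {q3,q4,q7} splits into {q4,q7} and {q3}.
On input 0, block {q0,q2,q5} splits into {q0,q5} and {q2}.
Split {q0,q5} by δ(·,0) → {q0} and {q5}.
The partition is now stable with 7 blocks: {q4,q7} | {q0} | {q1} | {q8} | {q3} | {q2} | {q5}.

7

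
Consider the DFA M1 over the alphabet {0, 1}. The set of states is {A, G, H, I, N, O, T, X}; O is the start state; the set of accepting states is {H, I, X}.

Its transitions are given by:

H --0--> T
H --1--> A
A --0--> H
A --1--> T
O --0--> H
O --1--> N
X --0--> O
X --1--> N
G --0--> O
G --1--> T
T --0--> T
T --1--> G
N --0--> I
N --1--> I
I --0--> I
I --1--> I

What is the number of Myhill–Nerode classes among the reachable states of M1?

Reachable states from the start: {A,G,H,I,N,O,T}. Unreachable: {X} — drop them.
Initial partition by acceptance: {H,I} | {A,G,N,O,T}.
Refine {H,I} on symbol 0: members go to different blocks, giving {I} and {H}.
Refine {A,G,N,O,T} on symbol 0: members go to different blocks, giving {A,O} and {G,T} and {N}.
On input 1, block {A,O} splits into {O} and {A}.
Refine {G,T} on symbol 0: members go to different blocks, giving {T} and {G}.
Stable partition: {I} | {O} | {H} | {T} | {N} | {A} | {G} — 7 equivalence classes.

7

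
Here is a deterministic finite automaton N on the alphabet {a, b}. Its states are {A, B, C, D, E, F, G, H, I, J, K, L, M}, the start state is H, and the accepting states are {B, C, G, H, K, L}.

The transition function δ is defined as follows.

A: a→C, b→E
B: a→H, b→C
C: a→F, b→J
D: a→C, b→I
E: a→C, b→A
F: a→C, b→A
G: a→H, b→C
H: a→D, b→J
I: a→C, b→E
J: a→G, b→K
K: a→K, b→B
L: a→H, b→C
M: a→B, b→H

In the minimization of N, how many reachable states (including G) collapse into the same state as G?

First remove the unreachable states {L,M}; 11 states remain.
P0 = {B,C,G,H,K} | {A,D,E,F,I,J}.
Refine {B,C,G,H,K} on symbol a: members go to different blocks, giving {B,G,K} and {C,H}.
On input a, block {B,G,K} splits into {B,G} and {K}.
Refine {A,D,E,F,I,J} on symbol a: members go to different blocks, giving {A,D,E,F,I} and {J}.
No further refinement is possible. Final partition (5 blocks): {B,G} | {A,D,E,F,I} | {C,H} | {K} | {J}.
State G belongs to the block {B,G}, which has 2 states.

2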